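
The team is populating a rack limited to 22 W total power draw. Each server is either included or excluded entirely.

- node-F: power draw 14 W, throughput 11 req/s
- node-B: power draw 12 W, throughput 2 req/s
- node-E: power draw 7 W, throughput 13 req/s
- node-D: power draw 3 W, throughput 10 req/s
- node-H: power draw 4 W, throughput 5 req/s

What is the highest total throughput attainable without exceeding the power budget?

28

Allowing fractional choices, the relaxed optimum would be about 34.3, but servers are indivisible.
node-F + node-D + node-H: power draw 14 + 3 + 4 = 21 ≤ 22, throughput 11 + 10 + 5 = 26.
node-E + node-D + node-H: power draw 7 + 3 + 4 = 14 ≤ 22, throughput 13 + 10 + 5 = 28.
node-B + node-E + node-D: power draw 12 + 7 + 3 = 22 ≤ 22, throughput 2 + 13 + 10 = 25.
Best is node-E, node-D, and node-H with total throughput 28.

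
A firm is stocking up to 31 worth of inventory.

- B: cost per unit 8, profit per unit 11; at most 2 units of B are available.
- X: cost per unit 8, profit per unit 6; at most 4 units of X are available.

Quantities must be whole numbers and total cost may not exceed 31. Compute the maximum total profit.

B has the best ratio (11/8); taking only B gives at most 2×11 = 22 (stopped by the supply cap of 2).
Mixing does better — 2×B and 1×X: cost 24 ≤ 31, profit 2·11 + 1·6 = 28.

28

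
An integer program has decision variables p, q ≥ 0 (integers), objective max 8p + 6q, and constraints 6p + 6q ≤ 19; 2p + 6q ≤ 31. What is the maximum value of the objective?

The continuous relaxation peaks at (3.17, 0) with value 25.33; rounding to a feasible lattice point costs some objective.
(p,q)=(3,0) is feasible, giving 24.
(p,q)=(2,1) is feasible, giving 22.
No feasible integer point exceeds 24.

24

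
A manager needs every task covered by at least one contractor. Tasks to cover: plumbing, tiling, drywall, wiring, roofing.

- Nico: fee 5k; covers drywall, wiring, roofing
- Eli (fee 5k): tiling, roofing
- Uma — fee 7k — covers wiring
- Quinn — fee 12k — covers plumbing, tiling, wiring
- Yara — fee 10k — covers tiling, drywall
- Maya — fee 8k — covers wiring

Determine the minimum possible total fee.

17

Choose Nico and Quinn: together they cover plumbing, tiling, drywall, wiring, roofing — every task.
Total fee: 5 + 12 = 17.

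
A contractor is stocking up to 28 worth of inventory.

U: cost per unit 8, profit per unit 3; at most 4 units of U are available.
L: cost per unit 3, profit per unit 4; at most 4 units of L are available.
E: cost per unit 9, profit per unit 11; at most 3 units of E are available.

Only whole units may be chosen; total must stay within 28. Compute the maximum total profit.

34

This is a bounded integer knapsack.
3×E: cost 27 ≤ 28, profit 3·11 = 33.
3×L and 2×E: cost 27 ≤ 28, profit 3·4 + 2·11 = 34.
Best is 34.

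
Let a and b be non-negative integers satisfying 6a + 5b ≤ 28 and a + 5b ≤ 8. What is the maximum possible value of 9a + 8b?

36

(a,b)=(4,0): 6·4+5·0=24≤28, 1·4+5·0=4≤8, objective 36.
(a,b)=(3,1): 6·3+5·1=23≤28, 1·3+5·1=8≤8, objective 35.
(a,b)=(3,0): 6·3+5·0=18≤28, 1·3+5·0=3≤8, objective 27.
Maximum is 36 at (a,b)=(4,0).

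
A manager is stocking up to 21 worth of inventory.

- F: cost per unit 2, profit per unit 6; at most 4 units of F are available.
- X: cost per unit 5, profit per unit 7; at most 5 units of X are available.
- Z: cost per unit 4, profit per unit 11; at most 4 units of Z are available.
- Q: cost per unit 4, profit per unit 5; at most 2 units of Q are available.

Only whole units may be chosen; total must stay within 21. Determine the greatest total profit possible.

57

Take 4×F and 3×Z: cost 20 ≤ 21, profit 4·6 + 3·11 = 57.
F has the best ratio (6/2) and is taken to its limit of 4; remaining capacity is filled optimally with the others.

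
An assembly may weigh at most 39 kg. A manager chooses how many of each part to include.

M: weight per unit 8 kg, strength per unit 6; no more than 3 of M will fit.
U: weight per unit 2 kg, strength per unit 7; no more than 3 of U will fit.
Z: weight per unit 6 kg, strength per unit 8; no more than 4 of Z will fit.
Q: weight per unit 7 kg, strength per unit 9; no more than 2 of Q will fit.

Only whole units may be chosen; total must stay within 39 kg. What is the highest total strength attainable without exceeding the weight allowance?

Take 3×U, 3×Z, and 2×Q: weight 38 ≤ 39, strength 3·7 + 3·8 + 2·9 = 63.
U has the best ratio (7/2) and is taken to its limit of 3; remaining capacity is filled optimally with the others.

63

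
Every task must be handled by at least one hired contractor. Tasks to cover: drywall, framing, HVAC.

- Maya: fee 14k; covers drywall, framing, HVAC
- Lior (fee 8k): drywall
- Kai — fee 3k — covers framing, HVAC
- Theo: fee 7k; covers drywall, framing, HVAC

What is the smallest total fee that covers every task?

7

This is an integer covering problem.
The greedy cost-per-new-task heuristic would pick Kai and Theo for 10, but a cheaper cover exists.
Theo alone covers drywall, framing, HVAC — every task.
Total fee: 7.
No cover costs less than 7.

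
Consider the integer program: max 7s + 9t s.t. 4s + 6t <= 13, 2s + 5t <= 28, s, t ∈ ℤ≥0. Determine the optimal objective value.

Relaxing integrality, the LP optimum is 22.75 at (s,t) = (3.25, 0), which is not an integer point.
(s,t)=(3,0): 4·3+6·0=12≤13, 2·3+5·0=6≤28, objective 21.
(s,t)=(2,0): 4·2+6·0=8≤13, 2·2+5·0=4≤28, objective 14.
The best lattice point is (3,0), giving 21.

21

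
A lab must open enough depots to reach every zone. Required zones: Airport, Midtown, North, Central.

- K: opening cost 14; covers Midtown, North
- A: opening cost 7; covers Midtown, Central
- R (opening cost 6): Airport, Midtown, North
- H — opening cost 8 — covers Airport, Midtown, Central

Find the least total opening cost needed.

13

Choose A and R: together they cover Airport, Midtown, North, Central — every zone.
Total opening cost: 7 + 6 = 13.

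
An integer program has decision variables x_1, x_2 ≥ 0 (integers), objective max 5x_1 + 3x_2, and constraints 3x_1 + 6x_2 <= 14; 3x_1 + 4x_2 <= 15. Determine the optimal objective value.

20

(x_1,x_2)=(4,0) is feasible, giving 20.
(x_1,x_2)=(3,0) is feasible, giving 15.
Maximum is 20 at (x_1,x_2)=(4,0).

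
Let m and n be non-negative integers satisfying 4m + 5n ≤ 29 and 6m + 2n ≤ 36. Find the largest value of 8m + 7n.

The continuous relaxation peaks at (5.55, 1.36) with value 53.91; rounding to a feasible lattice point costs some objective.
(m,n)=(6,0): 4·6+5·0=24≤29, 6·6+2·0=36≤36, objective 48.
(m,n)=(5,1): 4·5+5·1=25≤29, 6·5+2·1=32≤36, objective 47.
(m,n)=(4,2): 4·4+5·2=26≤29, 6·4+2·2=28≤36, objective 46.
No feasible integer point exceeds 48.

48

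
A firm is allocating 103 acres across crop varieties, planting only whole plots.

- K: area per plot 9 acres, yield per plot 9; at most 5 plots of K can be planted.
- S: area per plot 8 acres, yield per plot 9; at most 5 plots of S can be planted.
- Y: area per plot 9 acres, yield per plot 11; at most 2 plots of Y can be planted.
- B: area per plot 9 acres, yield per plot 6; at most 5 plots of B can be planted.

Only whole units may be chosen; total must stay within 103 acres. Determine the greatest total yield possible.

Y has the best ratio (11/9); taking only Y gives at most 2×11 = 22 (stopped by the supply cap of 2).
Mixing does better — 5×K, 5×S, and 2×Y: area 103 ≤ 103, yield 5·9 + 5·9 + 2·11 = 112.

112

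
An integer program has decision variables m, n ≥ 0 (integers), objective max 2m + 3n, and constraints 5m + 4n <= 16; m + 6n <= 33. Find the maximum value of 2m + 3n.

(m,n)=(0,4): 5·0+4·4=16≤16, 1·0+6·4=24≤33, objective 12.
(m,n)=(0,3): 5·0+4·3=12≤16, 1·0+6·3=18≤33, objective 9.
Maximum is 12 at (m,n)=(0,4).

12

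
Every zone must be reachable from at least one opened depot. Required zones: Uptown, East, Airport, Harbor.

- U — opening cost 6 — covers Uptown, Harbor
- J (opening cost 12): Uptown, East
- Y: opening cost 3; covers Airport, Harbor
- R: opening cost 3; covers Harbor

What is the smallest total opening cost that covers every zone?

The greedy cost-per-new-zone heuristic would pick Y, U, and J for 21, but a cheaper cover exists.
Choose J and Y: together they cover Uptown, East, Airport, Harbor — every zone.
Total opening cost: 12 + 3 = 15.
No cover costs less than 15.

15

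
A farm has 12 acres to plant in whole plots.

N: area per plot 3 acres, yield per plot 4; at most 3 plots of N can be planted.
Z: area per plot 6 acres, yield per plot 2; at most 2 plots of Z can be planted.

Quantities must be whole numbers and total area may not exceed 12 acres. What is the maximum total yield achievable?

12

This is a bounded integer knapsack.
N has the best ratio (4/3); taking only N gives at most 3×4 = 12 (stopped by the supply cap of 3).
Optimal: 3×N: area 9 ≤ 12, yield 3·4 = 12.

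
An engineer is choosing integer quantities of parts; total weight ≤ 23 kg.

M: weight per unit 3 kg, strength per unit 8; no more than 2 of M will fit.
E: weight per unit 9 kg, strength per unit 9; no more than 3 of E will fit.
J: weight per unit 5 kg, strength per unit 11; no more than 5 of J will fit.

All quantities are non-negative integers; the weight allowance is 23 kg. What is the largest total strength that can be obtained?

This is a bounded integer knapsack.
Take 1×M and 4×J: weight 23 ≤ 23, strength 1·8 + 4·11 = 52.
No other integer combination yields more.

52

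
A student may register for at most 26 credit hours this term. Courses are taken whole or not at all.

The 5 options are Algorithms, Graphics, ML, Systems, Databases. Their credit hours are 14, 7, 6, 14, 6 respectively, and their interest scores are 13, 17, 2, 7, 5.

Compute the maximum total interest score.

This is a 0-1 knapsack instance.
Allowing fractional choices, the relaxed optimum would be about 34.2, but courses are indivisible.
Algorithms + Graphics: credit hours 14 + 7 = 21 ≤ 26, interest score 13 + 17 = 30.
Graphics + ML + Databases: credit hours 7 + 6 + 6 = 19 ≤ 26, interest score 17 + 2 + 5 = 24.
Best is Algorithms and Graphics with total interest score 30.

30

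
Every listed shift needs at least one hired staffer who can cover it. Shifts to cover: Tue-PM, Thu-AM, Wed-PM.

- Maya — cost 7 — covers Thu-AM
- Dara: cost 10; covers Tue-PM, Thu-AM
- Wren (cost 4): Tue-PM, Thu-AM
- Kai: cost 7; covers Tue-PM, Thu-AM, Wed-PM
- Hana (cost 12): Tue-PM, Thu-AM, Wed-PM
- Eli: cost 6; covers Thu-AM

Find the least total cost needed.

The greedy cost-per-new-shift heuristic would pick Wren and Kai for 11, but a cheaper cover exists.
Kai alone covers Tue-PM, Thu-AM, Wed-PM — every shift.
Total cost: 7.
No cover costs less than 7.

7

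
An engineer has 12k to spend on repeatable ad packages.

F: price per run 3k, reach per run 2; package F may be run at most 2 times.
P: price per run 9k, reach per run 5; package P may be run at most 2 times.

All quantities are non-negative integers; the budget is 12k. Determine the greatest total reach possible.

F has the best ratio (2/3); taking only F gives at most 2×2 = 4 (stopped by the supply cap of 2).
Mixing does better — 1×F and 1×P: price 12 ≤ 12, reach 1·2 + 1·5 = 7.

7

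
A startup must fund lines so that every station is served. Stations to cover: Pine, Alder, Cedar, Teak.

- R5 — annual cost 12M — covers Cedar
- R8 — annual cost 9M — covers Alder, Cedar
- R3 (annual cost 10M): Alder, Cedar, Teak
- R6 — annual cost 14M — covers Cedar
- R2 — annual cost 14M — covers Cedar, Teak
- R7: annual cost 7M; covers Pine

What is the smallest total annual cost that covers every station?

Choose R3 and R7: together they cover Pine, Alder, Cedar, Teak — every station.
Total annual cost: 10 + 7 = 17.

17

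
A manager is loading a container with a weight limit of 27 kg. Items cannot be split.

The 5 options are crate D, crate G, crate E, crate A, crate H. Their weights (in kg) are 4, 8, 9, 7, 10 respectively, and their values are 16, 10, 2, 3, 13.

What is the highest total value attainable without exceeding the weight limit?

Treat it as a binary knapsack problem.
Allowing fractional choices, the relaxed optimum would be about 41.1, but items are indivisible.
crate D + crate G + crate H: weight 4 + 8 + 10 = 22 ≤ 27, value 16 + 10 + 13 = 39.
crate D + crate A + crate H: weight 4 + 7 + 10 = 21 ≤ 27, value 16 + 3 + 13 = 32.
Best is crate D, crate G, and crate H with total value 39.

39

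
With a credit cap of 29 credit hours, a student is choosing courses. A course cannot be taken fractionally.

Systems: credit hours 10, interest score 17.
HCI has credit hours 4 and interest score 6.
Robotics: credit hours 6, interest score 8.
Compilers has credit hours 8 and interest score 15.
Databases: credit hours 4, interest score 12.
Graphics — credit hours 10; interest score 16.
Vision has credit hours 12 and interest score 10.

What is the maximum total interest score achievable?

Systems + HCI + Databases + Graphics: credit hours 10 + 4 + 4 + 10 = 28 ≤ 29, interest score 17 + 6 + 12 + 16 = 51.
Systems + Robotics + Compilers + Databases: credit hours 10 + 6 + 8 + 4 = 28 ≤ 29, interest score 17 + 8 + 15 + 12 = 52.
Best is Systems, Robotics, Compilers, and Databases with total interest score 52.

52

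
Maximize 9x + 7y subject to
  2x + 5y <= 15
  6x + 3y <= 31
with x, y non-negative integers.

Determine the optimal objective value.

45

(x,y)=(5,0) is feasible, giving 45.
(x,y)=(4,1) is feasible, giving 43.
(x,y)=(4,0) is feasible, giving 36.
No feasible integer point exceeds 45.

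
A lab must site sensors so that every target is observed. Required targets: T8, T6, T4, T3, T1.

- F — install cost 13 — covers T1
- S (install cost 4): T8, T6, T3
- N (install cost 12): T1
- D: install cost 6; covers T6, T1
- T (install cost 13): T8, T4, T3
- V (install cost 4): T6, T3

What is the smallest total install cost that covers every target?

19

Choose D and T: together they cover T8, T6, T4, T3, T1 — every target.
Total install cost: 6 + 13 = 19.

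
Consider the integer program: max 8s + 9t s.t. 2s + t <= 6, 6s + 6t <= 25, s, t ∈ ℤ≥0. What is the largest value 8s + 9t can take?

(s,t)=(0,4): 2·0+1·4=4≤6, 6·0+6·4=24≤25, objective 36.
(s,t)=(1,3): 2·1+1·3=5≤6, 6·1+6·3=24≤25, objective 35.
(s,t)=(0,3): 2·0+1·3=3≤6, 6·0+6·3=18≤25, objective 27.
The best lattice point is (0,4), giving 36.

36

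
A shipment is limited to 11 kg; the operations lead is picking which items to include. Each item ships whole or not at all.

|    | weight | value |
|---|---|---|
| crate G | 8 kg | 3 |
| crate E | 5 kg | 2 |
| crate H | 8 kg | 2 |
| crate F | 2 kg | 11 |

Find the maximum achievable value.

Take crate G and crate F: weight 8 + 2 = 10 ≤ 11, value 3 + 11 = 14.
No other feasible combination does better.

14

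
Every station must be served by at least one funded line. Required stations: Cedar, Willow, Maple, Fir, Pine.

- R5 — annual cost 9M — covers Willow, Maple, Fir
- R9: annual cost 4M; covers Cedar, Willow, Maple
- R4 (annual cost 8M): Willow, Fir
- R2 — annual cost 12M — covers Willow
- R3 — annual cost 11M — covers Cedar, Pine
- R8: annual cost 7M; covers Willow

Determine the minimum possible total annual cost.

Choose R5 and R3: together they cover Cedar, Willow, Maple, Fir, Pine — every station.
Total annual cost: 9 + 11 = 20.

20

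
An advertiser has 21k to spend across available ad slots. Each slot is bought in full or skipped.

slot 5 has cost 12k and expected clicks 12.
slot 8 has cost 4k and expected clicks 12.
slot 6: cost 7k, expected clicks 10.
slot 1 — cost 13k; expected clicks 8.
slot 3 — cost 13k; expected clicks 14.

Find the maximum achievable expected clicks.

26

Allowing fractional choices, the relaxed optimum would be about 32.8, but ad slots are indivisible.
slot 8 + slot 3: cost 4 + 13 = 17 ≤ 21, expected clicks 12 + 14 = 26.
slot 6 + slot 3: cost 7 + 13 = 20 ≤ 21, expected clicks 10 + 14 = 24.
slot 5 + slot 8: cost 12 + 4 = 16 ≤ 21, expected clicks 12 + 12 = 24.
Best is slot 8 and slot 3 with total expected clicks 26.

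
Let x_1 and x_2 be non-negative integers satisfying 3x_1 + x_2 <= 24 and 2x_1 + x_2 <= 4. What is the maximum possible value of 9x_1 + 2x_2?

18

(x_1,x_2)=(2,0): 3·2+1·0=6≤24, 2·2+1·0=4≤4, objective 18.
(x_1,x_2)=(1,1): 3·1+1·1=4≤24, 2·1+1·1=3≤4, objective 11.
Maximum is 18 at (x_1,x_2)=(2,0).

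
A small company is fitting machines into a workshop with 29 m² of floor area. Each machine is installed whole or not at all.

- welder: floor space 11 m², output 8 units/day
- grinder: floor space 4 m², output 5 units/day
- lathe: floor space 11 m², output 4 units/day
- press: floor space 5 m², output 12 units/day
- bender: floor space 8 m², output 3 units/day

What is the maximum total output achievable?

28

Allowing fractional choices, the relaxed optimum would be about 28.4, but machines are indivisible.
welder + grinder + press: floor space 11 + 4 + 5 = 20 ≤ 29, output 8 + 5 + 12 = 25.
welder + lathe + press: floor space 11 + 11 + 5 = 27 ≤ 29, output 8 + 4 + 12 = 24.
welder + grinder + press + bender: floor space 11 + 4 + 5 + 8 = 28 ≤ 29, output 8 + 5 + 12 + 3 = 28.
Best is welder, grinder, press, and bender with total output 28.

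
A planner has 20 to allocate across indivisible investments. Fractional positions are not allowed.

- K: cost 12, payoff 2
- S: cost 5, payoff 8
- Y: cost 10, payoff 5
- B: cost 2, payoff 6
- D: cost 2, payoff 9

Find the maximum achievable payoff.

28

Allowing fractional choices, the relaxed optimum would be about 28.2, but investments are indivisible.
S + Y + D: cost 5 + 10 + 2 = 17 ≤ 20, payoff 8 + 5 + 9 = 22.
S + Y + B + D: cost 5 + 10 + 2 + 2 = 19 ≤ 20, payoff 8 + 5 + 6 + 9 = 28.
S + B + D: cost 5 + 2 + 2 = 9 ≤ 20, payoff 8 + 6 + 9 = 23.
Best is S, Y, B, and D with total payoff 28.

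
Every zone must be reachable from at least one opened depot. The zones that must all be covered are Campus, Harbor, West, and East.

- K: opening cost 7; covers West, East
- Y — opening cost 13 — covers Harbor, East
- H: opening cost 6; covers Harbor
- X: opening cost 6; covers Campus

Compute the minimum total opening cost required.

Choose K, H, and X: together they cover Campus, Harbor, West, East — every zone.
Total opening cost: 7 + 6 + 6 = 19.
No cover costs less than 19.

19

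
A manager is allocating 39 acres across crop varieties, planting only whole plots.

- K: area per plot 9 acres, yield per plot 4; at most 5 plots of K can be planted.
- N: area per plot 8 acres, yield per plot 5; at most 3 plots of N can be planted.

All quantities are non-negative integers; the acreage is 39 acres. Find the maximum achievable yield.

19

This is a bounded integer knapsack.
N has the best ratio (5/8); taking only N gives at most 3×5 = 15 (stopped by the supply cap of 3).
Mixing does better — 1×K and 3×N: area 33 ≤ 39, yield 1·4 + 3·5 = 19.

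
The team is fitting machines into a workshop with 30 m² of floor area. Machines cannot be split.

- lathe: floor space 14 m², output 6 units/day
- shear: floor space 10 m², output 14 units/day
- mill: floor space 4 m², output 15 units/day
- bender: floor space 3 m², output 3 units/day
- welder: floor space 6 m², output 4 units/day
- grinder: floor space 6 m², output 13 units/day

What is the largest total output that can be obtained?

49

shear + mill + bender + welder + grinder: floor space 10 + 4 + 3 + 6 + 6 = 29 ≤ 30, output 14 + 15 + 3 + 4 + 13 = 49.
shear + mill + welder + grinder: floor space 10 + 4 + 6 + 6 = 26 ≤ 30, output 14 + 15 + 4 + 13 = 46.
shear + mill + bender + grinder: floor space 10 + 4 + 3 + 6 = 23 ≤ 30, output 14 + 15 + 3 + 13 = 45.
Best is shear, mill, bender, welder, and grinder with total output 49.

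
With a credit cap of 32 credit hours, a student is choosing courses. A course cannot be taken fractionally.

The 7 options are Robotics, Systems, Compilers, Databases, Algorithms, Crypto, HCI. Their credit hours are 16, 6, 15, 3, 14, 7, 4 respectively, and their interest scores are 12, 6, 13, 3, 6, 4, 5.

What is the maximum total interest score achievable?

28

This is a 0-1 knapsack instance.
Take Systems, Compilers, Crypto, and HCI: credit hours 6 + 15 + 7 + 4 = 32 ≤ 32, interest score 6 + 13 + 4 + 5 = 28.
No other feasible combination does better.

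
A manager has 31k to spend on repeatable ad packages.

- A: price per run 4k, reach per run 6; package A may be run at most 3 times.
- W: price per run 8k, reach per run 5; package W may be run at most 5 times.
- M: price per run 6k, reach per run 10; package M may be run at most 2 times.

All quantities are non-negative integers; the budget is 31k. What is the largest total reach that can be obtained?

This is a bounded integer knapsack.
M has the best ratio (10/6); taking only M gives at most 2×10 = 20 (stopped by the supply cap of 2).
Mixing does better — 3×A and 2×M: price 24 ≤ 31, reach 3·6 + 2·10 = 38.

38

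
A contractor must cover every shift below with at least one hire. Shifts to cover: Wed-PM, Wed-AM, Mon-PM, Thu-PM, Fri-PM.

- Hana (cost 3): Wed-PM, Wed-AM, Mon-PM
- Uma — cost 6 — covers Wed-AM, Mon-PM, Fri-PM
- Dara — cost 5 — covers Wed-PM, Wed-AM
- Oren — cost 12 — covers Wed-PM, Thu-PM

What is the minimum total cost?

This is a weighted set-cover instance.
The greedy cost-per-new-shift heuristic would pick Hana, Uma, and Oren for 21, but a cheaper cover exists.
Choose Uma and Oren: together they cover Wed-PM, Wed-AM, Mon-PM, Thu-PM, Fri-PM — every shift.
Total cost: 6 + 12 = 18.
No cover costs less than 18.

18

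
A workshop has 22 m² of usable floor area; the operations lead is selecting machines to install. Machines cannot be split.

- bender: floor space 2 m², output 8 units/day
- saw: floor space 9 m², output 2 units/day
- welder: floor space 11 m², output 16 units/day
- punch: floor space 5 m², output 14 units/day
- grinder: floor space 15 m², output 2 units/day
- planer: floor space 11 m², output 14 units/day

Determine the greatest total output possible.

38

Allowing fractional choices, the relaxed optimum would be about 43.1, but machines are indivisible.
welder + punch: floor space 11 + 5 = 16 ≤ 22, output 16 + 14 = 30.
bender + welder + punch: floor space 2 + 11 + 5 = 18 ≤ 22, output 8 + 16 + 14 = 38.
bender + punch + planer: floor space 2 + 5 + 11 = 18 ≤ 22, output 8 + 14 + 14 = 36.
Best is bender, welder, and punch with total output 38.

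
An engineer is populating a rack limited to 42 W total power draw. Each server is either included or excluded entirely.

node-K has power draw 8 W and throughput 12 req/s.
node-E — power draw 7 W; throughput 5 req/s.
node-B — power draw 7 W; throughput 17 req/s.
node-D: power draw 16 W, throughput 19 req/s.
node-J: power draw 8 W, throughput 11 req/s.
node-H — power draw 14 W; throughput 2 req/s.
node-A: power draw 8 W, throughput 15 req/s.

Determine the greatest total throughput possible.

Take node-K, node-B, node-D, and node-A: power draw 8 + 7 + 16 + 8 = 39 ≤ 42, throughput 12 + 17 + 19 + 15 = 63.
No other feasible combination does better.

63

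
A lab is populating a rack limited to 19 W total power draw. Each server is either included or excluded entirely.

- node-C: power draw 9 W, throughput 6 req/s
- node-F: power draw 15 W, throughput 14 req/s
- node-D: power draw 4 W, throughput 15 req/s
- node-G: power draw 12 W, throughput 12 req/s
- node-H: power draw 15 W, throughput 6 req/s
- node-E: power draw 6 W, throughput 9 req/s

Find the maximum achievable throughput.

30

Treat it as a binary knapsack problem.
Allowing fractional choices, the relaxed optimum would be about 33.0, but servers are indivisible.
node-C + node-D + node-E: power draw 9 + 4 + 6 = 19 ≤ 19, throughput 6 + 15 + 9 = 30.
node-F + node-D: power draw 15 + 4 = 19 ≤ 19, throughput 14 + 15 = 29.
node-D + node-G: power draw 4 + 12 = 16 ≤ 19, throughput 15 + 12 = 27.
Best is node-C, node-D, and node-E with total throughput 30.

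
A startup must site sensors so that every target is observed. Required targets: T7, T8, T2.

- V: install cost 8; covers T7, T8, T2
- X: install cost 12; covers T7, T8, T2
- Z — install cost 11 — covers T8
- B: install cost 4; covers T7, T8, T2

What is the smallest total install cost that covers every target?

This is an integer covering problem.
B alone covers T7, T8, T2 — every target.
Total install cost: 4.

4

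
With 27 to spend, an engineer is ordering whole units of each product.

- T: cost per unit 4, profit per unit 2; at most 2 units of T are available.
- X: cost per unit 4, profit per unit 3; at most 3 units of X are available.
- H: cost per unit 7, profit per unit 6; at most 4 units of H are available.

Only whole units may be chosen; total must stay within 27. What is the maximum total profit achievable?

21

Take 1×X and 3×H: cost 25 ≤ 27, profit 1·3 + 3·6 = 21.
No other integer combination yields more.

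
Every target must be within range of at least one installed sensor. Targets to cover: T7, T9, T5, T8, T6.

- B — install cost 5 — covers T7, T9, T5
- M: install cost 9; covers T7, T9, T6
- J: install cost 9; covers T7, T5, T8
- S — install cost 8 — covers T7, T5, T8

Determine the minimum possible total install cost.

This is an integer covering problem.
The greedy cost-per-new-target heuristic would pick B, S, and M for 22, but a cheaper cover exists.
Choose M and S: together they cover T7, T9, T5, T8, T6 — every target.
Total install cost: 9 + 8 = 17.
No cover costs less than 17.

17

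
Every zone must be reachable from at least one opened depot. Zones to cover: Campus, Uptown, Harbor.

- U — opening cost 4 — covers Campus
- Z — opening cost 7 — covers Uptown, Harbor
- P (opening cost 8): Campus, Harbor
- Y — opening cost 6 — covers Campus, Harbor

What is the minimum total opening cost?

This is a weighted set-cover instance.
Choose U and Z: together they cover Campus, Uptown, Harbor — every zone.
Total opening cost: 4 + 7 = 11.

11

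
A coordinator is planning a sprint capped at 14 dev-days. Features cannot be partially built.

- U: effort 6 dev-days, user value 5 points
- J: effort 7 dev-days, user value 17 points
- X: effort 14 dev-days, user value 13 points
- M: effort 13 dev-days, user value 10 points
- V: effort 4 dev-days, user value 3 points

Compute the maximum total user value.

22

This is a 0-1 knapsack instance.
Take U and J: effort 6 + 7 = 13 ≤ 14, user value 5 + 17 = 22.
No other feasible combination does better.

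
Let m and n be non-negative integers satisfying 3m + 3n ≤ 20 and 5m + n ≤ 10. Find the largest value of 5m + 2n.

15

Relaxing integrality, the LP optimum is 15.83 at (m,n) = (0.833, 5.83), which is not an integer point.
(m,n)=(1,5): 3·1+3·5=18≤20, 5·1+1·5=10≤10, objective 15.
(m,n)=(1,4): 3·1+3·4=15≤20, 5·1+1·4=9≤10, objective 13.
(m,n)=(0,6): 3·0+3·6=18≤20, 5·0+1·6=6≤10, objective 12.
No feasible integer point exceeds 15.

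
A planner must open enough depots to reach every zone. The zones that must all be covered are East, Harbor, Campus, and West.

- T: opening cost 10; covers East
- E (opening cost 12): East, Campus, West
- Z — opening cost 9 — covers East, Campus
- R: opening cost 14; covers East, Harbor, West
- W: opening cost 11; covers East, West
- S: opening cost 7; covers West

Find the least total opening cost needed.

23

The greedy cost-per-new-zone heuristic would pick E and R for 26, but a cheaper cover exists.
Choose Z and R: together they cover East, Harbor, Campus, West — every zone.
Total opening cost: 9 + 14 = 23.
No cover costs less than 23.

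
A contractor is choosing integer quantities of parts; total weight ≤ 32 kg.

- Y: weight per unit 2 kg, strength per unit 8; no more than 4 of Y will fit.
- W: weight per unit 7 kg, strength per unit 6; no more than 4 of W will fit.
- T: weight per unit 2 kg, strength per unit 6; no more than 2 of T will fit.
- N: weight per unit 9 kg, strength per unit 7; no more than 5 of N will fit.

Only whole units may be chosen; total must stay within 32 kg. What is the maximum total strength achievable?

This is a bounded integer knapsack.
Take 4×Y, 2×T, and 2×N: weight 30 ≤ 32, strength 4·8 + 2·6 + 2·7 = 58.
Y has the best ratio (8/2) and is taken to its limit of 4; remaining capacity is filled optimally with the others.

58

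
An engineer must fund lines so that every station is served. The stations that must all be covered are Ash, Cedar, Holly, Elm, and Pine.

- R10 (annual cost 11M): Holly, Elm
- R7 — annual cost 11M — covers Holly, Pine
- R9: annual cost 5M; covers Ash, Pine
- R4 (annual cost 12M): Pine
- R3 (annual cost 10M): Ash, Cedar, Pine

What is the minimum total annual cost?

21

The greedy cost-per-new-station heuristic would pick R9, R10, and R3 for 26, but a cheaper cover exists.
Choose R10 and R3: together they cover Ash, Cedar, Holly, Elm, Pine — every station.
Total annual cost: 11 + 10 = 21.
No cover costs less than 21.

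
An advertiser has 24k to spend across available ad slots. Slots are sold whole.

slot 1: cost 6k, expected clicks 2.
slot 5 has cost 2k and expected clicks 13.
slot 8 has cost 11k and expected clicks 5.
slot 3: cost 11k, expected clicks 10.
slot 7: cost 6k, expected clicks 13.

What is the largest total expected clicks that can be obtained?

Allowing fractional choices, the relaxed optimum would be about 38.3, but ad slots are indivisible.
slot 5 + slot 8 + slot 7: cost 2 + 11 + 6 = 19 ≤ 24, expected clicks 13 + 5 + 13 = 31.
slot 1 + slot 5 + slot 7: cost 6 + 2 + 6 = 14 ≤ 24, expected clicks 2 + 13 + 13 = 28.
slot 5 + slot 3 + slot 7: cost 2 + 11 + 6 = 19 ≤ 24, expected clicks 13 + 10 + 13 = 36.
Best is slot 5, slot 3, and slot 7 with total expected clicks 36.

36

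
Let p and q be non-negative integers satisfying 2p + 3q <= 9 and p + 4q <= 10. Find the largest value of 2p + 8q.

The continuous relaxation peaks at (0, 2.5) with value 20.00; rounding to a feasible lattice point costs some objective.
(p,q)=(1,2): 2·1+3·2=8≤9, 1·1+4·2=9≤10, objective 18.
(p,q)=(0,2): 2·0+3·2=6≤9, 1·0+4·2=8≤10, objective 16.
(p,q)=(2,1): 2·2+3·1=7≤9, 1·2+4·1=6≤10, objective 12.
The best lattice point is (1,2), giving 18.

18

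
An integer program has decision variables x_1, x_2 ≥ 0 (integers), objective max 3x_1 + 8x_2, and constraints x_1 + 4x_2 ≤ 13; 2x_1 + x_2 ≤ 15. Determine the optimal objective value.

Relaxing integrality, the LP optimum is 32.71 at (x_1,x_2) = (6.71, 1.57), which is not an integer point.
(x_1,x_2)=(5,2) is feasible, giving 31.
(x_1,x_2)=(7,1) is feasible, giving 29.
(x_1,x_2)=(4,2) is feasible, giving 28.
No feasible integer point exceeds 31.

31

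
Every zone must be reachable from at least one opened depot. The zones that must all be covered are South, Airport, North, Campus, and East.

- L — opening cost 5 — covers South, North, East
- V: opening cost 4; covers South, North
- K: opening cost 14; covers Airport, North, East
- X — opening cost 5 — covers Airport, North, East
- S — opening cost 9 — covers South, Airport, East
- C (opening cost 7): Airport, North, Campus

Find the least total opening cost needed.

12

Choose L and C: together they cover South, Airport, North, Campus, East — every zone.
Total opening cost: 5 + 7 = 12.
No cover costs less than 12.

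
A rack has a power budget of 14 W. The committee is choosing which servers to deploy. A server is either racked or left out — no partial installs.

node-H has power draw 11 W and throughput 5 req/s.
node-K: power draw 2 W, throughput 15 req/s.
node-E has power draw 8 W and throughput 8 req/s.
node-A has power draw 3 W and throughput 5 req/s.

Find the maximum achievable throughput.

This is an integer program with binary decision variables.
Allowing fractional choices, the relaxed optimum would be about 28.5, but servers are indivisible.
node-K + node-E: power draw 2 + 8 = 10 ≤ 14, throughput 15 + 8 = 23.
node-K + node-E + node-A: power draw 2 + 8 + 3 = 13 ≤ 14, throughput 15 + 8 + 5 = 28.
Best is node-K, node-E, and node-A with total throughput 28.

28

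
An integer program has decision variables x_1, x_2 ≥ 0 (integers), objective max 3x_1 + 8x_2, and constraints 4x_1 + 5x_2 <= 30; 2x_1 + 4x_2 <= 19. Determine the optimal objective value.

The continuous relaxation peaks at (0, 4.75) with value 38.00; rounding to a feasible lattice point costs some objective.
(x_1,x_2)=(1,4): 4·1+5·4=24≤30, 2·1+4·4=18≤19, objective 35.
(x_1,x_2)=(0,4): 4·0+5·4=20≤30, 2·0+4·4=16≤19, objective 32.
(x_1,x_2)=(2,3): 4·2+5·3=23≤30, 2·2+4·3=16≤19, objective 30.
The best lattice point is (1,4), giving 35.

35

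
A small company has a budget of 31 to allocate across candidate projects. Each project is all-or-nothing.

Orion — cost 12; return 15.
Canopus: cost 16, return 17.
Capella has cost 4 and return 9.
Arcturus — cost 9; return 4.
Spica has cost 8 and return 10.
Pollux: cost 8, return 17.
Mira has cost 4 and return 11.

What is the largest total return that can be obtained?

This is a 0-1 knapsack instance.
Orion + Capella + Pollux + Mira: cost 12 + 4 + 8 + 4 = 28 ≤ 31, return 15 + 9 + 17 + 11 = 52.
Capella + Spica + Pollux + Mira: cost 4 + 8 + 8 + 4 = 24 ≤ 31, return 9 + 10 + 17 + 11 = 47.
Best is Orion, Capella, Pollux, and Mira with total return 52.

52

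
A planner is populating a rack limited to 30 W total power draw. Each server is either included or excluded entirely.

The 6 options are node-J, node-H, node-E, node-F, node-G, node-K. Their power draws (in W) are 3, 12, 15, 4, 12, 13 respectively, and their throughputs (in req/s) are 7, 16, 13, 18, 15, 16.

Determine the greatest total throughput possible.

50

Allowing fractional choices, the relaxed optimum would be about 54.8, but servers are indivisible.
node-F + node-G + node-K: power draw 4 + 12 + 13 = 29 ≤ 30, throughput 18 + 15 + 16 = 49.
node-H + node-F + node-K: power draw 12 + 4 + 13 = 29 ≤ 30, throughput 16 + 18 + 16 = 50.
node-H + node-F + node-G: power draw 12 + 4 + 12 = 28 ≤ 30, throughput 16 + 18 + 15 = 49.
Best is node-H, node-F, and node-K with total throughput 50.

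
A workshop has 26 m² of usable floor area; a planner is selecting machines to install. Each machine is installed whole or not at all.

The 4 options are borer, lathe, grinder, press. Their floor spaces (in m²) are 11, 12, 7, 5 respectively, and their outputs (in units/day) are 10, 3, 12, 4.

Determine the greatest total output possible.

26

Treat it as a binary knapsack problem.
borer + grinder + press: floor space 11 + 7 + 5 = 23 ≤ 26, output 10 + 12 + 4 = 26.
borer + grinder: floor space 11 + 7 = 18 ≤ 26, output 10 + 12 = 22.
Best is borer, grinder, and press with total output 26.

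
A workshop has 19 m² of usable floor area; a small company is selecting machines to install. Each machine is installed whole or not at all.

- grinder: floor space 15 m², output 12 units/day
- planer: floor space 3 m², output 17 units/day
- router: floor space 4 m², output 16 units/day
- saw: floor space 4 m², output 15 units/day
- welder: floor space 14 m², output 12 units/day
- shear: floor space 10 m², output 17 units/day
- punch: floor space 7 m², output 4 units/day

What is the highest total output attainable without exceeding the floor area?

Allowing fractional choices, the relaxed optimum would be about 61.6, but machines are indivisible.
planer + saw + shear: floor space 3 + 4 + 10 = 17 ≤ 19, output 17 + 15 + 17 = 49.
planer + router + shear: floor space 3 + 4 + 10 = 17 ≤ 19, output 17 + 16 + 17 = 50.
planer + router + saw + punch: floor space 3 + 4 + 4 + 7 = 18 ≤ 19, output 17 + 16 + 15 + 4 = 52.
Best is planer, router, saw, and punch with total output 52.

52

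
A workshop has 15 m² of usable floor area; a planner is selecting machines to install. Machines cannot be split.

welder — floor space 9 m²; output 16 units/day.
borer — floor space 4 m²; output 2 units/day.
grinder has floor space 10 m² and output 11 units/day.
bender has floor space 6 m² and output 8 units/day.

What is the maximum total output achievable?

24

This is a 0-1 knapsack instance.
welder: floor space 9 ≤ 15, output 16.
welder + borer: floor space 9 + 4 = 13 ≤ 15, output 16 + 2 = 18.
welder + bender: floor space 9 + 6 = 15 ≤ 15, output 16 + 8 = 24.
Best is welder and bender with total output 24.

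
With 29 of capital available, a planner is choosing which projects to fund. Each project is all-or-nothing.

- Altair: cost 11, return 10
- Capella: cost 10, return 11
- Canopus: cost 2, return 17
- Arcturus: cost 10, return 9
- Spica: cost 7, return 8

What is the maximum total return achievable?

Allowing fractional choices, the relaxed optimum would be about 45.1, but projects are indivisible.
Capella + Canopus + Arcturus: cost 10 + 2 + 10 = 22 ≤ 29, return 11 + 17 + 9 = 37.
Capella + Canopus + Arcturus + Spica: cost 10 + 2 + 10 + 7 = 29 ≤ 29, return 11 + 17 + 9 + 8 = 45.
Altair + Capella + Canopus: cost 11 + 10 + 2 = 23 ≤ 29, return 10 + 11 + 17 = 38.
Best is Capella, Canopus, Arcturus, and Spica with total return 45.

45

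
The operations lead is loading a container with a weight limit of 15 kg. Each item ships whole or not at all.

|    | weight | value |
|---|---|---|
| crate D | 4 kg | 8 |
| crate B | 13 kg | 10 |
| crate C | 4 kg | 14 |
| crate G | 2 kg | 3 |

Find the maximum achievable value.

Take crate D, crate C, and crate G: weight 4 + 4 + 2 = 10 ≤ 15, value 8 + 14 + 3 = 25.
No other feasible combination does better.

25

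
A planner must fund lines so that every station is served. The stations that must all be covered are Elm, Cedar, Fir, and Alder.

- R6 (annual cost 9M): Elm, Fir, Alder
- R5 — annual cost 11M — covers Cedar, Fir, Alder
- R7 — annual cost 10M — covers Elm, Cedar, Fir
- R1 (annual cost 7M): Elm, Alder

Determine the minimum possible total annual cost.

17

The greedy cost-per-new-station heuristic would pick R6 and R7 for 19, but a cheaper cover exists.
Choose R7 and R1: together they cover Elm, Cedar, Fir, Alder — every station.
Total annual cost: 10 + 7 = 17.
No cover costs less than 17.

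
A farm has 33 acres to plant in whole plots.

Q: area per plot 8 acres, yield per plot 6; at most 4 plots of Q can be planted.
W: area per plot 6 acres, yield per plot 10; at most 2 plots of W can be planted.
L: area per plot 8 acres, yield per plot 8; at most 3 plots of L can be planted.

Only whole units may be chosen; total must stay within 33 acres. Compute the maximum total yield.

36

This is a bounded integer knapsack.
1×W and 3×L: area 30 ≤ 33, yield 1·10 + 3·8 = 34.
2×W and 2×L: area 28 ≤ 33, yield 2·10 + 2·8 = 36.
Best is 36.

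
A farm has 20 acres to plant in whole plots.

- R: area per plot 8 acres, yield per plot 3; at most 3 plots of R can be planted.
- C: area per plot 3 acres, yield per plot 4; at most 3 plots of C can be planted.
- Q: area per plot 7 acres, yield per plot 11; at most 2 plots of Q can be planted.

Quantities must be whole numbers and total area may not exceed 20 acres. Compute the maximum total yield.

30

Q has the best ratio (11/7); taking only Q gives at most 2×11 = 22 (stopped by the area limit).
Mixing does better — 2×C and 2×Q: area 20 ≤ 20, yield 2·4 + 2·11 = 30.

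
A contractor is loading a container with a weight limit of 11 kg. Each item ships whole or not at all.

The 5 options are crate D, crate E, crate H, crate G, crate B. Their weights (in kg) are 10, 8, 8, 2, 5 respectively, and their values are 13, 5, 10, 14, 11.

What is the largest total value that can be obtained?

25

Allowing fractional choices, the relaxed optimum would be about 30.2, but items are indivisible.
crate H + crate G: weight 8 + 2 = 10 ≤ 11, value 10 + 14 = 24.
crate E + crate G: weight 8 + 2 = 10 ≤ 11, value 5 + 14 = 19.
crate G + crate B: weight 2 + 5 = 7 ≤ 11, value 14 + 11 = 25.
Best is crate G and crate B with total value 25.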